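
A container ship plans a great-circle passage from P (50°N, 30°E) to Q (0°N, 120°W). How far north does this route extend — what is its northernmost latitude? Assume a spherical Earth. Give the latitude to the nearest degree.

The great circle lies in the plane with unit normal n̂ = (p₁ × p₂)/|p₁ × p₂|.
Here n̂_z ≈ -0.387; the vertex latitude is φ_max = arccos|n̂_z| ≈ 67.2°.

≈ 67°N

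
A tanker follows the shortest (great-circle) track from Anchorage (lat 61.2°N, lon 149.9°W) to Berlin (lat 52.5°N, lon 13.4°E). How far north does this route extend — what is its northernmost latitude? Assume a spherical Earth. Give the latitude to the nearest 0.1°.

The great circle lies in the plane with unit normal n̂ = (p₁ × p₂)/|p₁ × p₂|.
Here n̂_z ≈ +0.093; the vertex latitude is φ_max = arccos|n̂_z| ≈ 84.7°.
Check via Clairaut: cos φ_max = |cos φ₁| · sin C = cos(61.2°)·sin(11.1°) ≈ 0.093, again giving ≈ 84.7°.

≈ 84.7°N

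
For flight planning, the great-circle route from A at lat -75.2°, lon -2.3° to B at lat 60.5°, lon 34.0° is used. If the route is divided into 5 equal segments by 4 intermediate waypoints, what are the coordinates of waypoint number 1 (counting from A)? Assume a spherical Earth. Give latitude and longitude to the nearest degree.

≈ lat -49°, lon 15°

Convert each endpoint to a unit vector on the sphere (x = cos φ cos λ, y = cos φ sin λ, z = sin φ).
The central angle between the endpoints is δ = arccos(p₁·p₂) ≈ 2.404 rad (137.7°).
Interpolate at f = 1/5 with slerp weights a = sin((1−f)δ)/sin δ ≈ 1.396, b = sin(fδ)/sin δ ≈ 0.688.
p = a·p₁ + b·p₂ ≈ (0.637, 0.175, -0.751); φ = arcsin(p_z) ≈ -48.65°, λ = atan2(p_y, p_x) ≈ 15.37°.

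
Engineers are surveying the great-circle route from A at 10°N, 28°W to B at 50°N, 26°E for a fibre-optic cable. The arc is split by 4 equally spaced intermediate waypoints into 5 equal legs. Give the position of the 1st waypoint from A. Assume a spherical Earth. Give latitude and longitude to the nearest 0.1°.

Write both endpoints as unit vectors p₁, p₂ with components (cos φ cos λ, cos φ sin λ, sin φ).
The central angle between the endpoints is δ = arccos(p₁·p₂) ≈ 1.041 rad (59.7°).
Interpolate at f = 1/5 with slerp weights a = sin((1−f)δ)/sin δ ≈ 0.857, b = sin(fδ)/sin δ ≈ 0.240.
p = a·p₁ + b·p₂ ≈ (0.884, -0.329, 0.332); φ = arcsin(p_z) ≈ 19.41°, λ = atan2(p_y, p_x) ≈ -20.41°.

≈ 19.4°N, 20.4°W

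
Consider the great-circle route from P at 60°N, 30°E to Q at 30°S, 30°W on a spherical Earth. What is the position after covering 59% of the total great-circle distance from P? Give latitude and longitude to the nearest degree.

Convert each endpoint to a unit vector on the sphere (x = cos φ cos λ, y = cos φ sin λ, z = sin φ).
The central angle between the endpoints is δ = arccos(p₁·p₂) ≈ 1.789 rad (102.5°).
Interpolate at f = 0.59 with slerp weights a = sin((1−f)δ)/sin δ ≈ 0.686, b = sin(fδ)/sin δ ≈ 0.891.
p = a·p₁ + b·p₂ ≈ (0.965, -0.215, 0.148); φ = arcsin(p_z) ≈ 8.52°, λ = atan2(p_y, p_x) ≈ -12.53°.

≈ 9°N, 13°W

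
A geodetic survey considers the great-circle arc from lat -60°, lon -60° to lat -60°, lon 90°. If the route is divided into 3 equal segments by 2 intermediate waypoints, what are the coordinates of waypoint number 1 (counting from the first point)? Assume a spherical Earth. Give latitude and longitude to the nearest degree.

≈ lat -77°, lon -34°

Convert each endpoint to a unit vector on the sphere (x = cos φ cos λ, y = cos φ sin λ, z = sin φ).
The central angle between the endpoints is δ = arccos(p₁·p₂) ≈ 1.008 rad (57.8°).
Interpolate at f = 1/3 with slerp weights a = sin((1−f)δ)/sin δ ≈ 0.736, b = sin(fδ)/sin δ ≈ 0.390.
p = a·p₁ + b·p₂ ≈ (0.184, -0.124, -0.975); φ = arcsin(p_z) ≈ -77.19°, λ = atan2(p_y, p_x) ≈ -33.93°.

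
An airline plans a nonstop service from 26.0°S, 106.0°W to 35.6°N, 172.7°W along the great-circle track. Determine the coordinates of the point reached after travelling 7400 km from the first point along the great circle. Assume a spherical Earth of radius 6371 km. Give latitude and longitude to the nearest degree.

≈ 22°N, 154°W

Write both endpoints as unit vectors p₁, p₂ with components (cos φ cos λ, cos φ sin λ, sin φ).
The central angle between the endpoints is δ = arccos(p₁·p₂) ≈ 1.537 rad (88.1°). The total great-circle distance is δ·R ≈ 1.537 × 6371 ≈ 9792 km, so the target fraction is f = 7400/9792 ≈ 0.756.
Interpolate at f ≈ 0.756 with slerp weights a = sin((1−f)δ)/sin δ ≈ 0.367, b = sin(fδ)/sin δ ≈ 0.918.
p = a·p₁ + b·p₂ ≈ (-0.831, -0.412, 0.374); φ = arcsin(p_z) ≈ 21.93°, λ = atan2(p_y, p_x) ≈ -153.65°.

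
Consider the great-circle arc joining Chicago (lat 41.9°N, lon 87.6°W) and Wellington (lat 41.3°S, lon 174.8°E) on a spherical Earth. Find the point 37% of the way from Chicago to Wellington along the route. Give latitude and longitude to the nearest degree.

≈ lat 12°N, lon 126°W

The haversine formula gives a central angle δ ≈ 2.111 rad (121.0°) between the endpoints.
Interpolate at f = 0.37 with slerp weights a = sin((1−f)δ)/sin δ ≈ 1.133, b = sin(fδ)/sin δ ≈ 0.821.
p = a·p₁ + b·p₂ ≈ (-0.579, -0.786, 0.214); φ = arcsin(p_z) ≈ 12.38°, λ = atan2(p_y, p_x) ≈ -126.37°.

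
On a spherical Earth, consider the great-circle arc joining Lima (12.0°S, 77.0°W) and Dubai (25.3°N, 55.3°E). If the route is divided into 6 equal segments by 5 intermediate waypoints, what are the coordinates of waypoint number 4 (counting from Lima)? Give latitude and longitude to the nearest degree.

≈ 23°N, 7°E

Write both endpoints as unit vectors p₁, p₂ with components (cos φ cos λ, cos φ sin λ, sin φ).
The central angle between the endpoints is δ = arccos(p₁·p₂) ≈ 2.324 rad (133.2°).
Interpolate at f = 4/6 with slerp weights a = sin((1−f)δ)/sin δ ≈ 0.959, b = sin(fδ)/sin δ ≈ 1.371.
p = a·p₁ + b·p₂ ≈ (0.916, 0.105, 0.386); φ = arcsin(p_z) ≈ 22.73°, λ = atan2(p_y, p_x) ≈ 6.52°.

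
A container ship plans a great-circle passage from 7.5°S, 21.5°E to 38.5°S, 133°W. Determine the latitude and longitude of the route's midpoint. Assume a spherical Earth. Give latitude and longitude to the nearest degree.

Write both endpoints as unit vectors p₁, p₂ with components (cos φ cos λ, cos φ sin λ, sin φ).
The central angle between the endpoints is δ = arccos(p₁·p₂) ≈ 2.238 rad (128.2°).
Interpolate at f = 1/2 with slerp weights a = sin((1−f)δ)/sin δ ≈ 1.146, b = sin(fδ)/sin δ ≈ 1.146.
p = a·p₁ + b·p₂ ≈ (0.445, -0.239, -0.863); φ = arcsin(p_z) ≈ -59.63°, λ = atan2(p_y, p_x) ≈ -28.26°.

≈ 60°S, 28°W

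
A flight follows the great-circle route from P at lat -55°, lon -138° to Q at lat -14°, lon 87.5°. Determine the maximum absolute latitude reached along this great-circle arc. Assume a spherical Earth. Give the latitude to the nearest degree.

≈ -66°

The great circle lies in the plane with unit normal n̂ = (p₁ × p₂)/|p₁ × p₂|.
Here n̂_z ≈ -0.404; the vertex latitude is φ_max = arccos|n̂_z| ≈ 66.1°.
Check via Clairaut: cos φ_max = |cos φ₁| · sin C = cos(55.0°)·sin(135.2°) ≈ 0.404, again giving ≈ 66.1°.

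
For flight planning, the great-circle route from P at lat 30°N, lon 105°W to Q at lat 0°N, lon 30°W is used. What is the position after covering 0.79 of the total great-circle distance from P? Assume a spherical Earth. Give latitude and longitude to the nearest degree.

Write both endpoints as unit vectors p₁, p₂ with components (cos φ cos λ, cos φ sin λ, sin φ).
The central angle between the endpoints is δ = arccos(p₁·p₂) ≈ 1.345 rad (77.0°).
Interpolate at f = 0.79 with slerp weights a = sin((1−f)δ)/sin δ ≈ 0.286, b = sin(fδ)/sin δ ≈ 0.896.
p = a·p₁ + b·p₂ ≈ (0.712, -0.687, 0.143); φ = arcsin(p_z) ≈ 8.22°, λ = atan2(p_y, p_x) ≈ -43.99°.

≈ lat 8°N, lon 44°W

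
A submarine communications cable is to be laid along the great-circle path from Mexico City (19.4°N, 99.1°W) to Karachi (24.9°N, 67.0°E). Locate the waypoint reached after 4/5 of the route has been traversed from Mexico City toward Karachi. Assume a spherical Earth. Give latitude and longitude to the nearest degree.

Convert each endpoint to a unit vector on the sphere (x = cos φ cos λ, y = cos φ sin λ, z = sin φ).
The central angle between the endpoints is δ = arccos(p₁·p₂) ≈ 2.333 rad (133.7°).
Interpolate at f = 4/5 with slerp weights a = sin((1−f)δ)/sin δ ≈ 0.622, b = sin(fδ)/sin δ ≈ 1.323.
p = a·p₁ + b·p₂ ≈ (0.376, 0.525, 0.764); φ = arcsin(p_z) ≈ 49.78°, λ = atan2(p_y, p_x) ≈ 54.39°.

≈ 50°N, 54°E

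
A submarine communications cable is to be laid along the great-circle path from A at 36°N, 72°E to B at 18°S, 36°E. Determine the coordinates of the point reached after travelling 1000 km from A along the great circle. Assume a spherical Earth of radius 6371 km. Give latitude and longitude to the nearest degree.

≈ 29°N, 66°E

Convert each endpoint to a unit vector on the sphere (x = cos φ cos λ, y = cos φ sin λ, z = sin φ).
The central angle between the endpoints is δ = arccos(p₁·p₂) ≈ 1.114 rad (63.8°). The total great-circle distance is δ·R ≈ 1.114 × 6371 ≈ 7099 km, so the target fraction is f = 1000/7099 ≈ 0.141.
Interpolate at f ≈ 0.141 with slerp weights a = sin((1−f)δ)/sin δ ≈ 0.911, b = sin(fδ)/sin δ ≈ 0.174.
p = a·p₁ + b·p₂ ≈ (0.362, 0.798, 0.482); φ = arcsin(p_z) ≈ 28.79°, λ = atan2(p_y, p_x) ≈ 65.62°.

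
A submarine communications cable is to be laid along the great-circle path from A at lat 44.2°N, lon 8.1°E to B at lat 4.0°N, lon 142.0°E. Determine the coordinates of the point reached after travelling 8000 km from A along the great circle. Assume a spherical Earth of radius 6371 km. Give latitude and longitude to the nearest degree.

Convert each endpoint to a unit vector on the sphere (x = cos φ cos λ, y = cos φ sin λ, z = sin φ).
The central angle between the endpoints is δ = arccos(p₁·p₂) ≈ 2.035 rad (116.6°). The total great-circle distance is δ·R ≈ 2.035 × 6371 ≈ 12962 km, so the target fraction is f = 8000/12962 ≈ 0.617.
Interpolate at f ≈ 0.617 with slerp weights a = sin((1−f)δ)/sin δ ≈ 0.785, b = sin(fδ)/sin δ ≈ 1.063.
p = a·p₁ + b·p₂ ≈ (-0.278, 0.732, 0.622); φ = arcsin(p_z) ≈ 38.44°, λ = atan2(p_y, p_x) ≈ 110.80°.

≈ lat 38°N, lon 111°E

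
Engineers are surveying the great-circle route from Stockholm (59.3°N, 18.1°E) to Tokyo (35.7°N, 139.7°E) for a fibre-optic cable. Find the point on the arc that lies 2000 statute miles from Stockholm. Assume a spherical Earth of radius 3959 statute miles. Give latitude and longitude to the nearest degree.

Convert each endpoint to a unit vector on the sphere (x = cos φ cos λ, y = cos φ sin λ, z = sin φ).
The central angle between the endpoints is δ = arccos(p₁·p₂) ≈ 1.282 rad (73.5°). The total great-circle distance is δ·R ≈ 1.282 × 3959 ≈ 5077 mi, so the target fraction is f = 2000/5077 ≈ 0.394.
Interpolate at f ≈ 0.394 with slerp weights a = sin((1−f)δ)/sin δ ≈ 0.731, b = sin(fδ)/sin δ ≈ 0.505.
p = a·p₁ + b·p₂ ≈ (0.042, 0.381, 0.924); φ = arcsin(p_z) ≈ 67.45°, λ = atan2(p_y, p_x) ≈ 83.67°.

≈ 67°N, 84°E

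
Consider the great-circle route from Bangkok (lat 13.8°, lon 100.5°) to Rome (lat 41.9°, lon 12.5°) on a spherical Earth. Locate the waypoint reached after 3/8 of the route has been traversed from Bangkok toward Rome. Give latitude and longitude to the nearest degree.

≈ lat 31°, lon 74°

From cos δ = sin φ₁ sin φ₂ + cos φ₁ cos φ₂ cos Δλ, the central angle is δ ≈ 1.385 rad (79.4°).
Interpolate at f = 3/8 with slerp weights a = sin((1−f)δ)/sin δ ≈ 0.775, b = sin(fδ)/sin δ ≈ 0.505.
p = a·p₁ + b·p₂ ≈ (0.230, 0.821, 0.522); φ = arcsin(p_z) ≈ 31.48°, λ = atan2(p_y, p_x) ≈ 74.36°.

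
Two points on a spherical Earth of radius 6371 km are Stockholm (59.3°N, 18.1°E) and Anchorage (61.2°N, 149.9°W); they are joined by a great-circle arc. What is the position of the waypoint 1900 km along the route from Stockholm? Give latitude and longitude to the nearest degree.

≈ (76°N, 10°E)

Write both endpoints as unit vectors p₁, p₂ with components (cos φ cos λ, cos φ sin λ, sin φ).
The central angle between the endpoints is δ = arccos(p₁·p₂) ≈ 1.032 rad (59.1°). The total great-circle distance is δ·R ≈ 1.032 × 6371 ≈ 6576 km, so the target fraction is f = 1900/6576 ≈ 0.289.
Interpolate at f ≈ 0.289 with slerp weights a = sin((1−f)δ)/sin δ ≈ 0.780, b = sin(fδ)/sin δ ≈ 0.342.
p = a·p₁ + b·p₂ ≈ (0.236, 0.041, 0.971); φ = arcsin(p_z) ≈ 76.14°, λ = atan2(p_y, p_x) ≈ 9.87°.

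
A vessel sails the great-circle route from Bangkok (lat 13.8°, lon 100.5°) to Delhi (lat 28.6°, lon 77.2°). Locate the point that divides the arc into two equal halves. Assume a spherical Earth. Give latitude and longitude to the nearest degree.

Convert each endpoint to a unit vector on the sphere (x = cos φ cos λ, y = cos φ sin λ, z = sin φ).
The central angle between the endpoints is δ = arccos(p₁·p₂) ≈ 0.457 rad (26.2°).
Interpolate at f = 1/2 with slerp weights a = sin((1−f)δ)/sin δ ≈ 0.513, b = sin(fδ)/sin δ ≈ 0.513.
p = a·p₁ + b·p₂ ≈ (0.009, 0.930, 0.368); φ = arcsin(p_z) ≈ 21.60°, λ = atan2(p_y, p_x) ≈ 89.45°.

≈ lat 22°, lon 89°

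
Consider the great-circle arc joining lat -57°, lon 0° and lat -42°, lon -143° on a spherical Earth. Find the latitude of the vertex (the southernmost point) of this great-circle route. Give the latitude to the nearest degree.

≈ -75°

The great circle lies in the plane with unit normal n̂ = (p₁ × p₂)/|p₁ × p₂|.
Here n̂_z ≈ -0.251; the vertex latitude is φ_max = arccos|n̂_z| ≈ 75.5°.
Check via Clairaut: cos φ_max = |cos φ₁| · sin C = cos(57.0°)·sin(152.6°) ≈ 0.251, again giving ≈ 75.5°.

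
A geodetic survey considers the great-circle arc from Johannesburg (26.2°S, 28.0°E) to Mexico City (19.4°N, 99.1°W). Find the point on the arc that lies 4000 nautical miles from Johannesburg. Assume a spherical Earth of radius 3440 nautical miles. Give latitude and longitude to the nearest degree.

The haversine formula gives a central angle δ ≈ 2.288 rad (131.1°) between the endpoints. The total great-circle distance is δ·R ≈ 2.288 × 3440 ≈ 7870 nmi, so the target fraction is f = 4000/7870 ≈ 0.508.
Interpolate at f ≈ 0.508 with slerp weights a = sin((1−f)δ)/sin δ ≈ 1.197, b = sin(fδ)/sin δ ≈ 1.218.
p = a·p₁ + b·p₂ ≈ (0.767, -0.630, -0.124); φ = arcsin(p_z) ≈ -7.12°, λ = atan2(p_y, p_x) ≈ -39.41°.

≈ (7°S, 39°W)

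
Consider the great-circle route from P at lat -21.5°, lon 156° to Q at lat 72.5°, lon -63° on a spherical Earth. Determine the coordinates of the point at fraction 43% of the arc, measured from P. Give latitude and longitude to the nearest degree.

≈ lat 31°, lon 168°

Convert each endpoint to a unit vector on the sphere (x = cos φ cos λ, y = cos φ sin λ, z = sin φ).
The central angle between the endpoints is δ = arccos(p₁·p₂) ≈ 2.174 rad (124.5°).
Interpolate at f = 0.43 with slerp weights a = sin((1−f)δ)/sin δ ≈ 1.148, b = sin(fδ)/sin δ ≈ 0.977.
p = a·p₁ + b·p₂ ≈ (-0.842, 0.173, 0.511); φ = arcsin(p_z) ≈ 30.71°, λ = atan2(p_y, p_x) ≈ 168.41°.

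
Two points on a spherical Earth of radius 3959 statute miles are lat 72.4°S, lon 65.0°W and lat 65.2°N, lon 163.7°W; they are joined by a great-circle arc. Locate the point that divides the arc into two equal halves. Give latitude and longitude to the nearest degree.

Convert each endpoint to a unit vector on the sphere (x = cos φ cos λ, y = cos φ sin λ, z = sin φ).
The central angle between the endpoints is δ = arccos(p₁·p₂) ≈ 2.656 rad (152.2°).
Interpolate at f = 1/2 with slerp weights a = sin((1−f)δ)/sin δ ≈ 2.080, b = sin(fδ)/sin δ ≈ 2.080.
p = a·p₁ + b·p₂ ≈ (-0.572, -0.815, -0.094); φ = arcsin(p_z) ≈ -5.42°, λ = atan2(p_y, p_x) ≈ -125.05°.

≈ lat 5°S, lon 125°W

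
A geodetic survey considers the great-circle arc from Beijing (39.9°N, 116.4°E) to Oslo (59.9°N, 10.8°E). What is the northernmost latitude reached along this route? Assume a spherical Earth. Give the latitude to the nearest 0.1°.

≈ 65.5°N

The great circle lies in the plane with unit normal n̂ = (p₁ × p₂)/|p₁ × p₂|.
Here n̂_z ≈ -0.415; the vertex latitude is φ_max = arccos|n̂_z| ≈ 65.5°.
Check via Clairaut: cos φ_max = |cos φ₁| · sin C = cos(39.9°)·sin(32.8°) ≈ 0.415, again giving ≈ 65.5°.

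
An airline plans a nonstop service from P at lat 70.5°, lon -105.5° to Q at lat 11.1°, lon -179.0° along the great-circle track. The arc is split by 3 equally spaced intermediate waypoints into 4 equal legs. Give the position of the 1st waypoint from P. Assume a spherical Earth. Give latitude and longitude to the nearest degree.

≈ lat 61°, lon -145°

From cos δ = sin φ₁ sin φ₂ + cos φ₁ cos φ₂ cos Δλ, the central angle is δ ≈ 1.293 rad (74.1°).
Interpolate at f = 1/4 with slerp weights a = sin((1−f)δ)/sin δ ≈ 0.858, b = sin(fδ)/sin δ ≈ 0.330.
p = a·p₁ + b·p₂ ≈ (-0.401, -0.282, 0.872); φ = arcsin(p_z) ≈ 60.69°, λ = atan2(p_y, p_x) ≈ -144.90°.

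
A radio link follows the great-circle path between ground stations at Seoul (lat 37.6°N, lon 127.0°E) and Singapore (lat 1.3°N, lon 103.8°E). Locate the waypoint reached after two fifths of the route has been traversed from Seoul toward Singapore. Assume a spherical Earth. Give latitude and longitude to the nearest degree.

≈ lat 23°N, lon 116°E

From cos δ = sin φ₁ sin φ₂ + cos φ₁ cos φ₂ cos Δλ, the central angle is δ ≈ 0.735 rad (42.1°).
Interpolate at f = 2/5 with slerp weights a = sin((1−f)δ)/sin δ ≈ 0.637, b = sin(fδ)/sin δ ≈ 0.432.
p = a·p₁ + b·p₂ ≈ (-0.407, 0.822, 0.398); φ = arcsin(p_z) ≈ 23.46°, λ = atan2(p_y, p_x) ≈ 116.31°.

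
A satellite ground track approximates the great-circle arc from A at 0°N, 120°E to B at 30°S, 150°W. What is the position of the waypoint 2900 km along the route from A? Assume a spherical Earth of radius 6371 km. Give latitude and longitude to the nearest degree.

Convert each endpoint to a unit vector on the sphere (x = cos φ cos λ, y = cos φ sin λ, z = sin φ).
The central angle between the endpoints is δ = arccos(p₁·p₂) ≈ 1.571 rad (90.0°). The total great-circle distance is δ·R ≈ 1.571 × 6371 ≈ 10008 km, so the target fraction is f = 2900/10008 ≈ 0.290.
Interpolate at f ≈ 0.290 with slerp weights a = sin((1−f)δ)/sin δ ≈ 0.898, b = sin(fδ)/sin δ ≈ 0.440.
p = a·p₁ + b·p₂ ≈ (-0.779, 0.587, -0.220); φ = arcsin(p_z) ≈ -12.70°, λ = atan2(p_y, p_x) ≈ 142.97°.

≈ 13°S, 143°E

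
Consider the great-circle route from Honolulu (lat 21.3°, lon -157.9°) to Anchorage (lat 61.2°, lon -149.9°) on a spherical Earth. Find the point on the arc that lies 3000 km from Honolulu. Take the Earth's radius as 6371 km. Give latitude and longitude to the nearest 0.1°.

Convert each endpoint to a unit vector on the sphere (x = cos φ cos λ, y = cos φ sin λ, z = sin φ).
The central angle between the endpoints is δ = arccos(p₁·p₂) ≈ 0.703 rad (40.3°). The total great-circle distance is δ·R ≈ 0.703 × 6371 ≈ 4480 km, so the target fraction is f = 3000/4480 ≈ 0.670.
Interpolate at f ≈ 0.670 with slerp weights a = sin((1−f)δ)/sin δ ≈ 0.356, b = sin(fδ)/sin δ ≈ 0.702.
p = a·p₁ + b·p₂ ≈ (-0.600, -0.294, 0.744); φ = arcsin(p_z) ≈ 48.08°, λ = atan2(p_y, p_x) ≈ -153.86°.

≈ lat 48.1°, lon -153.9°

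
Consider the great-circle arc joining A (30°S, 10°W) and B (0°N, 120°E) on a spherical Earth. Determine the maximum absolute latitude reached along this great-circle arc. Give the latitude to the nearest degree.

≈ 37°S

The great circle lies in the plane with unit normal n̂ = (p₁ × p₂)/|p₁ × p₂|.
Here n̂_z ≈ +0.799; the vertex latitude is φ_max = arccos|n̂_z| ≈ 37.0°.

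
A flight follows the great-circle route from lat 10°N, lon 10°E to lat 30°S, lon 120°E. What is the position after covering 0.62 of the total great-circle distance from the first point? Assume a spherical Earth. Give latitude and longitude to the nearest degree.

Write both endpoints as unit vectors p₁, p₂ with components (cos φ cos λ, cos φ sin λ, sin φ).
The central angle between the endpoints is δ = arccos(p₁·p₂) ≈ 1.959 rad (112.2°).
Interpolate at f = 0.62 with slerp weights a = sin((1−f)δ)/sin δ ≈ 0.732, b = sin(fδ)/sin δ ≈ 1.013.
p = a·p₁ + b·p₂ ≈ (0.271, 0.885, -0.379); φ = arcsin(p_z) ≈ -22.28°, λ = atan2(p_y, p_x) ≈ 72.94°.

≈ lat 22°S, lon 73°E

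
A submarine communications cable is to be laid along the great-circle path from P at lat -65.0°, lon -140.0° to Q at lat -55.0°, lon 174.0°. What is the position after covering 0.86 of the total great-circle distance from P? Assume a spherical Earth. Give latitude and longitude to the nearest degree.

Convert each endpoint to a unit vector on the sphere (x = cos φ cos λ, y = cos φ sin λ, z = sin φ).
The central angle between the endpoints is δ = arccos(p₁·p₂) ≈ 0.426 rad (24.4°).
Interpolate at f = 0.86 with slerp weights a = sin((1−f)δ)/sin δ ≈ 0.144, b = sin(fδ)/sin δ ≈ 0.867.
p = a·p₁ + b·p₂ ≈ (-0.541, 0.013, -0.841); φ = arcsin(p_z) ≈ -57.23°, λ = atan2(p_y, p_x) ≈ 178.65°.

≈ lat -57°, lon 179°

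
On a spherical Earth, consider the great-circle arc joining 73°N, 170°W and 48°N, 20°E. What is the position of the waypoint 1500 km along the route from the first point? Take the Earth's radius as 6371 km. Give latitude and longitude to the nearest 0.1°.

Convert each endpoint to a unit vector on the sphere (x = cos φ cos λ, y = cos φ sin λ, z = sin φ).
The central angle between the endpoints is δ = arccos(p₁·p₂) ≈ 1.026 rad (58.8°). The total great-circle distance is δ·R ≈ 1.026 × 6371 ≈ 6538 km, so the target fraction is f = 1500/6538 ≈ 0.229.
Interpolate at f ≈ 0.229 with slerp weights a = sin((1−f)δ)/sin δ ≈ 0.831, b = sin(fδ)/sin δ ≈ 0.273.
p = a·p₁ + b·p₂ ≈ (-0.068, 0.020, 0.997); φ = arcsin(p_z) ≈ 85.94°, λ = atan2(p_y, p_x) ≈ 163.41°.

≈ 85.9°N, 163.4°E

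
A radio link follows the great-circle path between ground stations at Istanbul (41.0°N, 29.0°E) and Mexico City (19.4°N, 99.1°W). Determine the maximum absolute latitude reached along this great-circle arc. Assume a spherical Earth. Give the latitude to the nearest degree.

The great circle lies in the plane with unit normal n̂ = (p₁ × p₂)/|p₁ × p₂|.
Here n̂_z ≈ -0.574; the vertex latitude is φ_max = arccos|n̂_z| ≈ 54.9°.

≈ 55°N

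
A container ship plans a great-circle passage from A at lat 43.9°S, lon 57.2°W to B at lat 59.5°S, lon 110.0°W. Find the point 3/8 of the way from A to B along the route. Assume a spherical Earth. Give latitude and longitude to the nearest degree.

≈ lat 52°S, lon 72°W

Convert each endpoint to a unit vector on the sphere (x = cos φ cos λ, y = cos φ sin λ, z = sin φ).
The central angle between the endpoints is δ = arccos(p₁·p₂) ≈ 0.612 rad (35.1°).
Interpolate at f = 3/8 with slerp weights a = sin((1−f)δ)/sin δ ≈ 0.650, b = sin(fδ)/sin δ ≈ 0.396.
p = a·p₁ + b·p₂ ≈ (0.185, -0.582, -0.792); φ = arcsin(p_z) ≈ -52.34°, λ = atan2(p_y, p_x) ≈ -72.39°.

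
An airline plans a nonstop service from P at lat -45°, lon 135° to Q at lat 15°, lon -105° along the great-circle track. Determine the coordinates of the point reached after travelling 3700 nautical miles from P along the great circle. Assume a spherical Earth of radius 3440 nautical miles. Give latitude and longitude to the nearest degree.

From cos δ = sin φ₁ sin φ₂ + cos φ₁ cos φ₂ cos Δλ, the central angle is δ ≈ 2.123 rad (121.6°). The total great-circle distance is δ·R ≈ 2.123 × 3440 ≈ 7303 nmi, so the target fraction is f = 3700/7303 ≈ 0.507.
Interpolate at f ≈ 0.507 with slerp weights a = sin((1−f)δ)/sin δ ≈ 1.017, b = sin(fδ)/sin δ ≈ 1.033.
p = a·p₁ + b·p₂ ≈ (-0.767, -0.456, -0.452); φ = arcsin(p_z) ≈ -26.86°, λ = atan2(p_y, p_x) ≈ -149.29°.

≈ lat -27°, lon -149°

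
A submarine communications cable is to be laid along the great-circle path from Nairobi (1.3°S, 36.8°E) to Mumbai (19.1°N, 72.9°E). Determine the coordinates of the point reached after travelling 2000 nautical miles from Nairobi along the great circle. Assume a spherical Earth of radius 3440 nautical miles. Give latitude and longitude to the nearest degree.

Write both endpoints as unit vectors p₁, p₂ with components (cos φ cos λ, cos φ sin λ, sin φ).
The central angle between the endpoints is δ = arccos(p₁·p₂) ≈ 0.714 rad (40.9°). The total great-circle distance is δ·R ≈ 0.714 × 3440 ≈ 2455 nmi, so the target fraction is f = 2000/2455 ≈ 0.815.
Interpolate at f ≈ 0.815 with slerp weights a = sin((1−f)δ)/sin δ ≈ 0.202, b = sin(fδ)/sin δ ≈ 0.839.
p = a·p₁ + b·p₂ ≈ (0.394, 0.878, 0.270); φ = arcsin(p_z) ≈ 15.66°, λ = atan2(p_y, p_x) ≈ 65.81°.

≈ 16°N, 66°E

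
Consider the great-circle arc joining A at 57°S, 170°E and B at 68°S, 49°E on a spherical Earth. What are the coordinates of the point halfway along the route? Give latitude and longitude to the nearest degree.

≈ 75°S, 128°E

Write both endpoints as unit vectors p₁, p₂ with components (cos φ cos λ, cos φ sin λ, sin φ).
The central angle between the endpoints is δ = arccos(p₁·p₂) ≈ 0.833 rad (47.7°).
Interpolate at f = 1/2 with slerp weights a = sin((1−f)δ)/sin δ ≈ 0.547, b = sin(fδ)/sin δ ≈ 0.547.
p = a·p₁ + b·p₂ ≈ (-0.159, 0.206, -0.966); φ = arcsin(p_z) ≈ -74.91°, λ = atan2(p_y, p_x) ≈ 127.60°.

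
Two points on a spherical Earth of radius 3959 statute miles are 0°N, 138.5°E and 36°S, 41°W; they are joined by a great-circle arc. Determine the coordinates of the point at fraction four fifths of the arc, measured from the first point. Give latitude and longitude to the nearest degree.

Convert each endpoint to a unit vector on the sphere (x = cos φ cos λ, y = cos φ sin λ, z = sin φ).
The central angle between the endpoints is δ = arccos(p₁·p₂) ≈ 2.513 rad (144.0°).
Interpolate at f = 4/5 with slerp weights a = sin((1−f)δ)/sin δ ≈ 0.820, b = sin(fδ)/sin δ ≈ 1.539.
p = a·p₁ + b·p₂ ≈ (0.326, -0.274, -0.905); φ = arcsin(p_z) ≈ -64.79°, λ = atan2(p_y, p_x) ≈ -40.04°.

≈ 65°S, 40°W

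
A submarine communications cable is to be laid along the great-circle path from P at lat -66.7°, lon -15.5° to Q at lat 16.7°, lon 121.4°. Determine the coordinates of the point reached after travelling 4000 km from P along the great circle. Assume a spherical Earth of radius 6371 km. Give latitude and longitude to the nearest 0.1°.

Write both endpoints as unit vectors p₁, p₂ with components (cos φ cos λ, cos φ sin λ, sin φ).
The central angle between the endpoints is δ = arccos(p₁·p₂) ≈ 2.142 rad (122.7°). The total great-circle distance is δ·R ≈ 2.142 × 6371 ≈ 13646 km, so the target fraction is f = 4000/13646 ≈ 0.293.
Interpolate at f ≈ 0.293 with slerp weights a = sin((1−f)δ)/sin δ ≈ 1.187, b = sin(fδ)/sin δ ≈ 0.698.
p = a·p₁ + b·p₂ ≈ (0.104, 0.445, -0.889); φ = arcsin(p_z) ≈ -62.78°, λ = atan2(p_y, p_x) ≈ 76.87°.

≈ lat -62.8°, lon 76.9°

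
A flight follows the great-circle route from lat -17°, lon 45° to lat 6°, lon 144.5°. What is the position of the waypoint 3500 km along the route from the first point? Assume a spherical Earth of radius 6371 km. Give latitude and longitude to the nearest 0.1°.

≈ lat -12.9°, lon 77.3°

The haversine formula gives a central angle δ ≈ 1.759 rad (100.8°) between the endpoints. The total great-circle distance is δ·R ≈ 1.759 × 6371 ≈ 11209 km, so the target fraction is f = 3500/11209 ≈ 0.312.
Interpolate at f ≈ 0.312 with slerp weights a = sin((1−f)δ)/sin δ ≈ 0.953, b = sin(fδ)/sin δ ≈ 0.532.
p = a·p₁ + b·p₂ ≈ (0.214, 0.951, -0.223); φ = arcsin(p_z) ≈ -12.88°, λ = atan2(p_y, p_x) ≈ 77.34°.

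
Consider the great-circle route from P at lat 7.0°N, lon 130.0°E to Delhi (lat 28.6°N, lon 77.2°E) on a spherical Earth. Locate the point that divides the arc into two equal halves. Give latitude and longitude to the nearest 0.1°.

Convert each endpoint to a unit vector on the sphere (x = cos φ cos λ, y = cos φ sin λ, z = sin φ).
The central angle between the endpoints is δ = arccos(p₁·p₂) ≈ 0.946 rad (54.2°).
Interpolate at f = 1/2 with slerp weights a = sin((1−f)δ)/sin δ ≈ 0.562, b = sin(fδ)/sin δ ≈ 0.562.
p = a·p₁ + b·p₂ ≈ (-0.249, 0.908, 0.337); φ = arcsin(p_z) ≈ 19.71°, λ = atan2(p_y, p_x) ≈ 105.34°.

≈ lat 19.7°N, lon 105.3°E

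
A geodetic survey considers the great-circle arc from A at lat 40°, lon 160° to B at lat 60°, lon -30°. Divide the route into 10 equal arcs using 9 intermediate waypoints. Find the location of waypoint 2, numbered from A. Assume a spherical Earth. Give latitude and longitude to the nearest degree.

The haversine formula gives a central angle δ ≈ 1.390 rad (79.7°) between the endpoints.
Interpolate at f = 2/10 with slerp weights a = sin((1−f)δ)/sin δ ≈ 0.912, b = sin(fδ)/sin δ ≈ 0.279.
p = a·p₁ + b·p₂ ≈ (-0.535, 0.169, 0.828); φ = arcsin(p_z) ≈ 55.85°, λ = atan2(p_y, p_x) ≈ 162.47°.

≈ lat 56°, lon 162°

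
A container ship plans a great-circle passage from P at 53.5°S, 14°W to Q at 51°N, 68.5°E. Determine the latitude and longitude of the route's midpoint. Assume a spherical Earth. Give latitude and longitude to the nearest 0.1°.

≈ 1.7°S, 28.7°E

Write both endpoints as unit vectors p₁, p₂ with components (cos φ cos λ, cos φ sin λ, sin φ).
The central angle between the endpoints is δ = arccos(p₁·p₂) ≈ 2.184 rad (125.2°).
Interpolate at f = 1/2 with slerp weights a = sin((1−f)δ)/sin δ ≈ 1.086, b = sin(fδ)/sin δ ≈ 1.086.
p = a·p₁ + b·p₂ ≈ (0.877, 0.479, -0.029); φ = arcsin(p_z) ≈ -1.66°, λ = atan2(p_y, p_x) ≈ 28.67°.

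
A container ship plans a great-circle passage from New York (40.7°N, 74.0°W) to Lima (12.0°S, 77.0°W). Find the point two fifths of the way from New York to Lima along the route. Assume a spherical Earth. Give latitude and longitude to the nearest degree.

≈ (20°N, 75°W)

Convert each endpoint to a unit vector on the sphere (x = cos φ cos λ, y = cos φ sin λ, z = sin φ).
The central angle between the endpoints is δ = arccos(p₁·p₂) ≈ 0.921 rad (52.8°).
Interpolate at f = 2/5 with slerp weights a = sin((1−f)δ)/sin δ ≈ 0.659, b = sin(fδ)/sin δ ≈ 0.452.
p = a·p₁ + b·p₂ ≈ (0.237, -0.912, 0.336); φ = arcsin(p_z) ≈ 19.63°, λ = atan2(p_y, p_x) ≈ -75.41°.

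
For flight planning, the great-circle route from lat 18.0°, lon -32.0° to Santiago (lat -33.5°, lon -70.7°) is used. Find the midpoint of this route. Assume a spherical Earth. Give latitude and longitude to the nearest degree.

The haversine formula gives a central angle δ ≈ 1.106 rad (63.4°) between the endpoints.
Interpolate at f = 1/2 with slerp weights a = sin((1−f)δ)/sin δ ≈ 0.588, b = sin(fδ)/sin δ ≈ 0.588.
p = a·p₁ + b·p₂ ≈ (0.636, -0.759, -0.143); φ = arcsin(p_z) ≈ -8.21°, λ = atan2(p_y, p_x) ≈ -50.03°.

≈ lat -8°, lon -50°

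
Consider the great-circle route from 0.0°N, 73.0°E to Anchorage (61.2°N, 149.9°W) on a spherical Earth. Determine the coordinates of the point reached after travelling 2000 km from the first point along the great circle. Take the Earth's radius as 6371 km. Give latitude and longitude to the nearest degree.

From cos δ = sin φ₁ sin φ₂ + cos φ₁ cos φ₂ cos Δλ, the central angle is δ ≈ 1.931 rad (110.7°). The total great-circle distance is δ·R ≈ 1.931 × 6371 ≈ 12305 km, so the target fraction is f = 2000/12305 ≈ 0.163.
Interpolate at f ≈ 0.163 with slerp weights a = sin((1−f)δ)/sin δ ≈ 1.068, b = sin(fδ)/sin δ ≈ 0.330.
p = a·p₁ + b·p₂ ≈ (0.175, 0.941, 0.289); φ = arcsin(p_z) ≈ 16.81°, λ = atan2(p_y, p_x) ≈ 79.49°.

≈ 17°N, 79°E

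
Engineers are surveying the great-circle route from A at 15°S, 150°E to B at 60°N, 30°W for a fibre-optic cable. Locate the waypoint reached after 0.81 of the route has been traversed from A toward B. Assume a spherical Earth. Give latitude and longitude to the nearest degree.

From cos δ = sin φ₁ sin φ₂ + cos φ₁ cos φ₂ cos Δλ, the central angle is δ ≈ 2.356 rad (135.0°).
Interpolate at f = 0.81 with slerp weights a = sin((1−f)δ)/sin δ ≈ 0.612, b = sin(fδ)/sin δ ≈ 1.334.
p = a·p₁ + b·p₂ ≈ (0.066, -0.038, 0.997); φ = arcsin(p_z) ≈ 85.65°, λ = atan2(p_y, p_x) ≈ -30.00°.

≈ 86°N, 30°W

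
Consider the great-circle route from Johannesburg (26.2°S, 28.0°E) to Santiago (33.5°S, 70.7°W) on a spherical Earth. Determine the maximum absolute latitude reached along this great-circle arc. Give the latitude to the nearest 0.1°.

The great circle lies in the plane with unit normal n̂ = (p₁ × p₂)/|p₁ × p₂|.
Here n̂_z ≈ -0.746; the vertex latitude is φ_max = arccos|n̂_z| ≈ 41.8°.

≈ 41.8°S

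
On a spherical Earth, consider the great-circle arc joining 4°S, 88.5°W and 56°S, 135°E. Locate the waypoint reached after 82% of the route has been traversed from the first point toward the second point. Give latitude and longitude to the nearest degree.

≈ 65°S, 172°E

From cos δ = sin φ₁ sin φ₂ + cos φ₁ cos φ₂ cos Δλ, the central angle is δ ≈ 1.925 rad (110.3°).
Interpolate at f = 0.82 with slerp weights a = sin((1−f)δ)/sin δ ≈ 0.362, b = sin(fδ)/sin δ ≈ 1.066.
p = a·p₁ + b·p₂ ≈ (-0.412, 0.060, -0.909); φ = arcsin(p_z) ≈ -65.38°, λ = atan2(p_y, p_x) ≈ 171.65°.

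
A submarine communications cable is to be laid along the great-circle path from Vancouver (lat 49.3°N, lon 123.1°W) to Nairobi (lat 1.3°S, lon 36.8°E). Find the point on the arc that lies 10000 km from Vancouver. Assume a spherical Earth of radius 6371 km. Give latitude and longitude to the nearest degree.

≈ lat 36°N, lon 24°E

Write both endpoints as unit vectors p₁, p₂ with components (cos φ cos λ, cos φ sin λ, sin φ).
The central angle between the endpoints is δ = arccos(p₁·p₂) ≈ 2.252 rad (129.0°). The total great-circle distance is δ·R ≈ 2.252 × 6371 ≈ 14345 km, so the target fraction is f = 10000/14345 ≈ 0.697.
Interpolate at f ≈ 0.697 with slerp weights a = sin((1−f)δ)/sin δ ≈ 0.811, b = sin(fδ)/sin δ ≈ 1.287.
p = a·p₁ + b·p₂ ≈ (0.741, 0.328, 0.586); φ = arcsin(p_z) ≈ 35.86°, λ = atan2(p_y, p_x) ≈ 23.84°.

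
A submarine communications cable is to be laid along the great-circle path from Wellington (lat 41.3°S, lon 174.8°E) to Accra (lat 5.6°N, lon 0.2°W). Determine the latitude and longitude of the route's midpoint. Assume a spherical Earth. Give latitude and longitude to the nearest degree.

≈ lat 66°S, lon 15°E

From cos δ = sin φ₁ sin φ₂ + cos φ₁ cos φ₂ cos Δλ, the central angle is δ ≈ 2.514 rad (144.0°).
Interpolate at f = 1/2 with slerp weights a = sin((1−f)δ)/sin δ ≈ 1.619, b = sin(fδ)/sin δ ≈ 1.619.
p = a·p₁ + b·p₂ ≈ (0.400, 0.105, -0.911); φ = arcsin(p_z) ≈ -65.58°, λ = atan2(p_y, p_x) ≈ 14.66°.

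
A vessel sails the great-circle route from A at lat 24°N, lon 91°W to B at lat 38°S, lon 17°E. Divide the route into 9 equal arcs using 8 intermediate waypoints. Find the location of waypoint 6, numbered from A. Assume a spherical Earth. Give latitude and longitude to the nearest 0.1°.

≈ lat 23.1°S, lon 25.9°W

Write both endpoints as unit vectors p₁, p₂ with components (cos φ cos λ, cos φ sin λ, sin φ).
The central angle between the endpoints is δ = arccos(p₁·p₂) ≈ 2.063 rad (118.2°).
Interpolate at f = 6/9 with slerp weights a = sin((1−f)δ)/sin δ ≈ 0.720, b = sin(fδ)/sin δ ≈ 1.113.
p = a·p₁ + b·p₂ ≈ (0.828, -0.402, -0.392); φ = arcsin(p_z) ≈ -23.10°, λ = atan2(p_y, p_x) ≈ -25.89°.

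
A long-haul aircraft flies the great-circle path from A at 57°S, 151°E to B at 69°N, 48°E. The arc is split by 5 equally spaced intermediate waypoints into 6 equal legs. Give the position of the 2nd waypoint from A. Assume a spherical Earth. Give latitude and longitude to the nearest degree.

≈ 14°S, 122°E

From cos δ = sin φ₁ sin φ₂ + cos φ₁ cos φ₂ cos Δλ, the central angle is δ ≈ 2.544 rad (145.8°).
Interpolate at f = 2/6 with slerp weights a = sin((1−f)δ)/sin δ ≈ 1.764, b = sin(fδ)/sin δ ≈ 1.334.
p = a·p₁ + b·p₂ ≈ (-0.521, 0.821, -0.234); φ = arcsin(p_z) ≈ -13.56°, λ = atan2(p_y, p_x) ≈ 122.38°.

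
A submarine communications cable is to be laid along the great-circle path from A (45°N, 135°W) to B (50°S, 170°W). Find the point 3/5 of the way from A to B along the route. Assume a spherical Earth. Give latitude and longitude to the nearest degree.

Convert each endpoint to a unit vector on the sphere (x = cos φ cos λ, y = cos φ sin λ, z = sin φ).
The central angle between the endpoints is δ = arccos(p₁·p₂) ≈ 1.741 rad (99.8°).
Interpolate at f = 3/5 with slerp weights a = sin((1−f)δ)/sin δ ≈ 0.651, b = sin(fδ)/sin δ ≈ 0.877.
p = a·p₁ + b·p₂ ≈ (-0.881, -0.423, -0.212); φ = arcsin(p_z) ≈ -12.23°, λ = atan2(p_y, p_x) ≈ -154.33°.

≈ (12°S, 154°W)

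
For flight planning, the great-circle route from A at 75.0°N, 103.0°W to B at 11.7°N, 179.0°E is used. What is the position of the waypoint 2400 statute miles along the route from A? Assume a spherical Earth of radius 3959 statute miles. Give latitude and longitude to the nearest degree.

≈ 51°N, 165°W

Convert each endpoint to a unit vector on the sphere (x = cos φ cos λ, y = cos φ sin λ, z = sin φ).
The central angle between the endpoints is δ = arccos(p₁·p₂) ≈ 1.320 rad (75.6°). The total great-circle distance is δ·R ≈ 1.320 × 3959 ≈ 5224 mi, so the target fraction is f = 2400/5224 ≈ 0.459.
Interpolate at f ≈ 0.459 with slerp weights a = sin((1−f)δ)/sin δ ≈ 0.676, b = sin(fδ)/sin δ ≈ 0.588.
p = a·p₁ + b·p₂ ≈ (-0.615, -0.160, 0.772); φ = arcsin(p_z) ≈ 50.52°, λ = atan2(p_y, p_x) ≈ -165.39°.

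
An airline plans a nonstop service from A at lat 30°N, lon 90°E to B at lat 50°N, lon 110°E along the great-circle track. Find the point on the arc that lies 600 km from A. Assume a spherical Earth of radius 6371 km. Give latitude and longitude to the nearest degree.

Write both endpoints as unit vectors p₁, p₂ with components (cos φ cos λ, cos φ sin λ, sin φ).
The central angle between the endpoints is δ = arccos(p₁·p₂) ≈ 0.437 rad (25.0°). The total great-circle distance is δ·R ≈ 0.437 × 6371 ≈ 2783 km, so the target fraction is f = 600/2783 ≈ 0.216.
Interpolate at f ≈ 0.216 with slerp weights a = sin((1−f)δ)/sin δ ≈ 0.794, b = sin(fδ)/sin δ ≈ 0.222.
p = a·p₁ + b·p₂ ≈ (-0.049, 0.822, 0.567); φ = arcsin(p_z) ≈ 34.57°, λ = atan2(p_y, p_x) ≈ 93.40°.

≈ lat 35°N, lon 93°E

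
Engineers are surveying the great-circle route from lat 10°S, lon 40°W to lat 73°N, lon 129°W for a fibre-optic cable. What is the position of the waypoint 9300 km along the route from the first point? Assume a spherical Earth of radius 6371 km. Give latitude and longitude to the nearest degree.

Convert each endpoint to a unit vector on the sphere (x = cos φ cos λ, y = cos φ sin λ, z = sin φ).
The central angle between the endpoints is δ = arccos(p₁·p₂) ≈ 1.733 rad (99.3°). The total great-circle distance is δ·R ≈ 1.733 × 6371 ≈ 11038 km, so the target fraction is f = 9300/11038 ≈ 0.843.
Interpolate at f ≈ 0.843 with slerp weights a = sin((1−f)δ)/sin δ ≈ 0.273, b = sin(fδ)/sin δ ≈ 1.007.
p = a·p₁ + b·p₂ ≈ (0.021, -0.402, 0.916); φ = arcsin(p_z) ≈ 66.29°, λ = atan2(p_y, p_x) ≈ -87.05°.

≈ lat 66°N, lon 87°W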